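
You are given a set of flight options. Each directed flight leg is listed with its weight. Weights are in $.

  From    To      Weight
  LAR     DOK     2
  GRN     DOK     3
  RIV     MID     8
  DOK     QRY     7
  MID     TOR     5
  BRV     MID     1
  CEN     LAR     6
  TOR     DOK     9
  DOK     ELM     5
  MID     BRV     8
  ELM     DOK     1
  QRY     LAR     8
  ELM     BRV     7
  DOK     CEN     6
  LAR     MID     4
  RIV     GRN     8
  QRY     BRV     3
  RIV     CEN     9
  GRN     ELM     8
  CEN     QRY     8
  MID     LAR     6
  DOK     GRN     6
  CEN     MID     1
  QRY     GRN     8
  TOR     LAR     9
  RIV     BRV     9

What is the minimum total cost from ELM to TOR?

Candidate routes:
ELM–DOK–CEN–LAR–MID–TOR: 1+6+6+4+5 = 22
ELM–DOK–CEN–MID–TOR: 1+6+1+5 = 13
ELM–DOK–QRY–BRV–MID–TOR: 1+7+3+1+5 = 17
Cheapest is ELM–DOK–CEN–MID–TOR at $13.

$13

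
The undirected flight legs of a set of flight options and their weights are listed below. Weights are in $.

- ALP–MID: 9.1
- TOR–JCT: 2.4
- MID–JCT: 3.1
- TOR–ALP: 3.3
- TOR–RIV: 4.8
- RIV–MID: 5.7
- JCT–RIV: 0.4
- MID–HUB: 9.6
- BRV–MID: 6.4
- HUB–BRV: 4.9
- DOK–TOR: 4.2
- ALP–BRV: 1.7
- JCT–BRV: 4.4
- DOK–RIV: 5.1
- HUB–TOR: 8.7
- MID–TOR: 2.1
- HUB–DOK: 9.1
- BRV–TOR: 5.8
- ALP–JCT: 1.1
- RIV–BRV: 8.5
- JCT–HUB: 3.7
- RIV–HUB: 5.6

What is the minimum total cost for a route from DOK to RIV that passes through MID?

Shortest DOK→MID: DOK–TOR–MID = 6.3
Shortest MID→RIV: MID–JCT–RIV = 3.5
Total via MID: 6.3 + 3.5 = $9.8.

$9.8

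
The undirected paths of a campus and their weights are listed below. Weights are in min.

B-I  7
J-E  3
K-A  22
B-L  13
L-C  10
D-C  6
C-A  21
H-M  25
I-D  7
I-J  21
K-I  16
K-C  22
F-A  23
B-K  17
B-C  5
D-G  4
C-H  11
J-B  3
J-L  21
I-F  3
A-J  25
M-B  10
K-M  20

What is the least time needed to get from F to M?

Settle nodes by increasing distance from F:
F: 0
I: 3  (via F)
B: 10  (via I)
D: 10  (via I)
J: 13  (via B)
G: 14  (via D)
C: 15  (via B)
E: 16  (via J)
K: 19  (via I)
M: 20  (via B)
Shortest route: F → I → B → M = 20 min.

20 min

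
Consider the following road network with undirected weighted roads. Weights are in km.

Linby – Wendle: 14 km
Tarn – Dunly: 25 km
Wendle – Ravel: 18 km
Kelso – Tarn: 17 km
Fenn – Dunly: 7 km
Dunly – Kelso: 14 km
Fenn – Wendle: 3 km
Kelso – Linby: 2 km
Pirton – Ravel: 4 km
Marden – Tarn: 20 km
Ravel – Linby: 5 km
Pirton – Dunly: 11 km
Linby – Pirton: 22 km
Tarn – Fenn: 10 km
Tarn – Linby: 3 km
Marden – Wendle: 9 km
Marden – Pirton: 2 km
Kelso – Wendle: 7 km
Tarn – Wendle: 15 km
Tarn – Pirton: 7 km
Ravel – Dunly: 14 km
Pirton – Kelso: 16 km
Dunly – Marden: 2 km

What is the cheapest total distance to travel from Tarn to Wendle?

Compare a few routes:
Tarn → Linby → Kelso → Wendle: 3+2+7 = 12
Tarn → Fenn → Wendle: 10+3 = 13
Cheapest is Tarn → Linby → Kelso → Wendle at 12 km.

12 km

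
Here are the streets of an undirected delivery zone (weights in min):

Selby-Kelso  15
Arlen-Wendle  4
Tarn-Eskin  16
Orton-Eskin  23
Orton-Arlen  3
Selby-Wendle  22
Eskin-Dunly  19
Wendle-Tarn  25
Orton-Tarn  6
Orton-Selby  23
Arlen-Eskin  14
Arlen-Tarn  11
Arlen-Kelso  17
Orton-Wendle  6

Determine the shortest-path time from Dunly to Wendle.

Compare a few routes:
Dunly–Eskin–Arlen–Wendle: 19+14+4 = 37
Dunly–Eskin–Arlen–Orton–Wendle: 19+14+3+6 = 42
Cheapest is Dunly–Eskin–Arlen–Wendle at 37 min.

37 min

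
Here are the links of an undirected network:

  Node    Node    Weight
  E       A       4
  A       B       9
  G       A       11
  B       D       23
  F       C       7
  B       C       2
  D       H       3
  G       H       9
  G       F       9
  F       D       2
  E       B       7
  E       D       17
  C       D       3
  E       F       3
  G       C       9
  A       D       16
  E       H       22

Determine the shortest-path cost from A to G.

Compare a few routes:
A - E - F - G: 4+3+9 = 16
A - G: 11 = 11
A - B - C - G: 9+2+9 = 20
The minimum is 11 via A - G.

11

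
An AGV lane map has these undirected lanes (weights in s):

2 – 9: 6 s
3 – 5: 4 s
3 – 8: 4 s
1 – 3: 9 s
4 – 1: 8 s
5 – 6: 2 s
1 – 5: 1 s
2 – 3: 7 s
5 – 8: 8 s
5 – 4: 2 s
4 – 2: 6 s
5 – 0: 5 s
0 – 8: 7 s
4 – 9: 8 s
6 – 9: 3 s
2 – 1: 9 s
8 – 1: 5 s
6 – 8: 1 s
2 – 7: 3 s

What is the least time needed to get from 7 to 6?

12 s

Shortest distances from 7:
7: 0
2: 3  (via 7)
4: 9  (via 2)
9: 9  (via 2)
3: 10  (via 2)
5: 11  (via 4)
1: 12  (via 2)
6: 12  (via 9)
Shortest route: 7–2–9–6 = 12 s.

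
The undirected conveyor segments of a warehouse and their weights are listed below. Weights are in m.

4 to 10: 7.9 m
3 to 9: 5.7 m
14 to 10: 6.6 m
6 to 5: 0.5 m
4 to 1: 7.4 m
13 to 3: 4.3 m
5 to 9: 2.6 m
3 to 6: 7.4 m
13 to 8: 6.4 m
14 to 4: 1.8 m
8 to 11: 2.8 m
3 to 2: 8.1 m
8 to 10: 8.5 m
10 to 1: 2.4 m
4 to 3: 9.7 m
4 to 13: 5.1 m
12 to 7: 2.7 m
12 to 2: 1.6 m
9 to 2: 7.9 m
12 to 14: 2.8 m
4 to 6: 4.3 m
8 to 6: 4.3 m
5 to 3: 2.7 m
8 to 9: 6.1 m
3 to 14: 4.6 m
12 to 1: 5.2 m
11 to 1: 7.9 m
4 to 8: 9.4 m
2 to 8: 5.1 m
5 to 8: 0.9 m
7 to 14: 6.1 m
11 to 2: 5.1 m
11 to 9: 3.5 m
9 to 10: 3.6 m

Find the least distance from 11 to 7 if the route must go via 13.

Best 11 to 13: 11–8–13 costing 9.2
Shortest 13→7: 13–4–14–12–7 = 12.4
Total via 13: 9.2 + 12.4 = 21.6 m.

21.6 m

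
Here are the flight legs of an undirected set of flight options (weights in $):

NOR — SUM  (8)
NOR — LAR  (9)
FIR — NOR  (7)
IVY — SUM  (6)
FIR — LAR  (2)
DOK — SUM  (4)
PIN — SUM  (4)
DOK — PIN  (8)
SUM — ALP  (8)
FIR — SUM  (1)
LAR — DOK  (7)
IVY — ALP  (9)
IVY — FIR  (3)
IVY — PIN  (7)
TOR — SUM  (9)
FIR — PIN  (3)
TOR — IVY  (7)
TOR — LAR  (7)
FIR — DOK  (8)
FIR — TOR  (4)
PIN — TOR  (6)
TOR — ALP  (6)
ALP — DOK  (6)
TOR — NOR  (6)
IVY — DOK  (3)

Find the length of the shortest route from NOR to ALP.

Shortest distances from NOR:
NOR: 0
TOR: 6  (via NOR)
FIR: 7  (via NOR)
SUM: 8  (via NOR)
LAR: 9  (via NOR)
PIN: 10  (via FIR)
IVY: 10  (via FIR)
DOK: 12  (via SUM)
ALP: 12  (via TOR)
Shortest route: NOR → TOR → ALP = $12.

$12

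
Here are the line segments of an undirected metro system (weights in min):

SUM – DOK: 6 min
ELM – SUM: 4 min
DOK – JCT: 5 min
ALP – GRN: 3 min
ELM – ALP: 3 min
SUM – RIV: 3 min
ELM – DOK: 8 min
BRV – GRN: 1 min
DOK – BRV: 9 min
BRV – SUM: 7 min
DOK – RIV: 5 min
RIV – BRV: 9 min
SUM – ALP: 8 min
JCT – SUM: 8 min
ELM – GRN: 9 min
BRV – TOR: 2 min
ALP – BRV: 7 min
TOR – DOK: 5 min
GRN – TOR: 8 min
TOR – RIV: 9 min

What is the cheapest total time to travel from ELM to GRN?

Settle nodes by increasing distance from ELM:
ELM: 0
ALP: 3  (via ELM)
SUM: 4  (via ELM)
GRN: 6  (via ALP)
Shortest route: ELM–ALP–GRN = 6 min.

6 min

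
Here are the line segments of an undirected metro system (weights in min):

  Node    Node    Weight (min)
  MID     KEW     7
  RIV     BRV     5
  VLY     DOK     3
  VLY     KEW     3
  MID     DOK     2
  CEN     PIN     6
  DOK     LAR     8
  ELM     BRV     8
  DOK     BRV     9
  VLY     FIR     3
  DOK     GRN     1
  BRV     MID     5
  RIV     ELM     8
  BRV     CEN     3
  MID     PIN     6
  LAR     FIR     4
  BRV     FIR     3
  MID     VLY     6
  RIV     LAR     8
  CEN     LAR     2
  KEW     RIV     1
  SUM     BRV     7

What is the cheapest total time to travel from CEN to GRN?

Candidate routes:
CEN - LAR - FIR - VLY - DOK - GRN: 2+4+3+3+1 = 13
CEN - LAR - DOK - GRN: 2+8+1 = 11
Cheapest is CEN - LAR - DOK - GRN at 11 min.

11 min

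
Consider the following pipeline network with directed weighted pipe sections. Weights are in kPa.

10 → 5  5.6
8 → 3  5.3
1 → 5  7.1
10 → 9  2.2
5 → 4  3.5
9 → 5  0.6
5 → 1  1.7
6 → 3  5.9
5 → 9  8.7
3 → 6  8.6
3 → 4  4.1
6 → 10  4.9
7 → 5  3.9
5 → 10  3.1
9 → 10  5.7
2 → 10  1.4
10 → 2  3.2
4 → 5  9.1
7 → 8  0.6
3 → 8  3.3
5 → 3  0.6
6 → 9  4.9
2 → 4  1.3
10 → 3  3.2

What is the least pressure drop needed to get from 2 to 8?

Compare a few routes:
2 - 10 - 3 - 8: 1.4+3.2+3.3 = 7.9
2 - 10 - 5 - 3 - 8: 1.4+5.6+0.6+3.3 = 10.9
2 - 10 - 9 - 5 - 3 - 8: 1.4+2.2+0.6+0.6+3.3 = 8.1
The minimum is 7.9 kPa via 2 - 10 - 3 - 8.

7.9 kPa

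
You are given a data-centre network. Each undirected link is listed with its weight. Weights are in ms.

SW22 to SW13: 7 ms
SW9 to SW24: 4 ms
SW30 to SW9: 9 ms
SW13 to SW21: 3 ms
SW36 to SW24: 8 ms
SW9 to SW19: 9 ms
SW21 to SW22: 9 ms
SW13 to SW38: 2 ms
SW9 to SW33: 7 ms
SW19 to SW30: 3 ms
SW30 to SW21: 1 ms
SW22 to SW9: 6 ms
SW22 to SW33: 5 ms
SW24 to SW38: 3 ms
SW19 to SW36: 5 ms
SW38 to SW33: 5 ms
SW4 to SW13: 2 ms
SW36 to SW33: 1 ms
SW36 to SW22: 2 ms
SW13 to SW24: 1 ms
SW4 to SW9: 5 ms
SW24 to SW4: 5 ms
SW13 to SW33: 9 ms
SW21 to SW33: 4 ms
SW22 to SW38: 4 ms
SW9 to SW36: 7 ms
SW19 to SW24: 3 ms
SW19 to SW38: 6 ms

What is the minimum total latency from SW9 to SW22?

6 ms

Enumerating some paths:
SW9 - SW22: 6 = 6
SW9 - SW36 - SW22: 7+2 = 9
SW9 - SW33 - SW36 - SW22: 7+1+2 = 10
SW9 - SW24 - SW38 - SW22: 4+3+4 = 11
Cheapest is SW9 - SW22 at 6 ms.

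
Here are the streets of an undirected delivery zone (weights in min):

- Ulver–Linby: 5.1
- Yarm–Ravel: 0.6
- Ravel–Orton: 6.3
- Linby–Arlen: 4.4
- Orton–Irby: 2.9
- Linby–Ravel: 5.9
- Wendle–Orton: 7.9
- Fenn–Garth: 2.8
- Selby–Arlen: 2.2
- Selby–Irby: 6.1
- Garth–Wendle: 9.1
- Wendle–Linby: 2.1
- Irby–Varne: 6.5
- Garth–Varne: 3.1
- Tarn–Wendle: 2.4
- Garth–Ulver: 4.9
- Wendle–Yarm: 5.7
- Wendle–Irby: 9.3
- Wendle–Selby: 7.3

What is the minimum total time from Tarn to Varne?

Enumerating some paths:
Tarn–Wendle–Linby–Ulver–Garth–Varne: 2.4+2.1+5.1+4.9+3.1 = 17.6
Tarn–Wendle–Garth–Varne: 2.4+9.1+3.1 = 14.6
The minimum is 14.6 min via Tarn–Wendle–Garth–Varne.

14.6 min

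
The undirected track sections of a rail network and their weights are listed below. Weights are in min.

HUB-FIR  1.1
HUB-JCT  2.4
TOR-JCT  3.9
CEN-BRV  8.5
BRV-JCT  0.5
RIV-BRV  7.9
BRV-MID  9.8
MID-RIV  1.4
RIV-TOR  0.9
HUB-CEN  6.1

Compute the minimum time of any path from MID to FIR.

9.7 min

Settle nodes by increasing distance from MID:
MID: 0
RIV: 1.4  (via MID)
TOR: 2.3  (via RIV)
JCT: 6.2  (via TOR)
BRV: 6.7  (via JCT)
HUB: 8.6  (via JCT)
FIR: 9.7  (via HUB)
Shortest route: MID–RIV–TOR–JCT–HUB–FIR = 9.7 min.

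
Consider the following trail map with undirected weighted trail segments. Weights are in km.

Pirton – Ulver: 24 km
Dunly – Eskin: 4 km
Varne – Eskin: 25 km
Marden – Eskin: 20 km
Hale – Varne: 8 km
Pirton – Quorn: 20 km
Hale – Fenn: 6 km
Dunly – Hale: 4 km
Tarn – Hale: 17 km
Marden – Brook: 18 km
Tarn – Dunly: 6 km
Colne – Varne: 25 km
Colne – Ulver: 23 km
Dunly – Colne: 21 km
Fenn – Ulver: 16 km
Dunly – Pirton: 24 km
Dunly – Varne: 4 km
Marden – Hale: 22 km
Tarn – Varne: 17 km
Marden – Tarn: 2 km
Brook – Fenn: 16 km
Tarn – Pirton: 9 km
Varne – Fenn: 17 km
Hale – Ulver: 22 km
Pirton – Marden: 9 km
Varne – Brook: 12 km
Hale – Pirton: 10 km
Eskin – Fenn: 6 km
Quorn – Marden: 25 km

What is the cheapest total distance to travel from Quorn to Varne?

37 km

Compare a few routes:
Quorn - Marden - Tarn - Dunly - Varne: 25+2+6+4 = 37
Quorn - Pirton - Hale - Varne: 20+10+8 = 38
Cheapest is Quorn - Marden - Tarn - Dunly - Varne at 37 km.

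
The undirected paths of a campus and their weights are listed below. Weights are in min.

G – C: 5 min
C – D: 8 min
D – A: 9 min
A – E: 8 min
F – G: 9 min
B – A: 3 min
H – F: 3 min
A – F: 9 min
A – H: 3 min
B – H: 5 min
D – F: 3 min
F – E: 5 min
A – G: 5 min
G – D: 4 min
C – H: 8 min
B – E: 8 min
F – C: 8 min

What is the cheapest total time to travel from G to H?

Compare a few routes:
G - F - H: 9+3 = 12
G - D - F - H: 4+3+3 = 10
G - A - H: 5+3 = 8
The minimum is 8 min via G - A - H.

8 min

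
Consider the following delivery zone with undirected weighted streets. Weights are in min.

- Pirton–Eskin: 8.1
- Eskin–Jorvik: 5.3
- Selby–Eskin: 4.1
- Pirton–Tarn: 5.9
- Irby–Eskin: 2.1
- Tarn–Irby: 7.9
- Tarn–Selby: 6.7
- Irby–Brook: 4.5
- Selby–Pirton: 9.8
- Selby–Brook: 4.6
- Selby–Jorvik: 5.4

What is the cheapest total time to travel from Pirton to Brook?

Compare a few routes:
Pirton–Eskin–Irby–Brook: 8.1+2.1+4.5 = 14.7
Pirton–Eskin–Selby–Brook: 8.1+4.1+4.6 = 16.8
Pirton–Selby–Brook: 9.8+4.6 = 14.4
Cheapest is Pirton–Selby–Brook at 14.4 min.

14.4 min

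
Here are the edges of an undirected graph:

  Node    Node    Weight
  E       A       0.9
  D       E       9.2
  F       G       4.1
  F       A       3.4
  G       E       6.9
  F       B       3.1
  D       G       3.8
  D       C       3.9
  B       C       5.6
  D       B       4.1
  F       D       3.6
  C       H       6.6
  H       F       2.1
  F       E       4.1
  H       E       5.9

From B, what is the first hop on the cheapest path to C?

Compare a few routes:
B → C: 5.6 = 5.6
B → D → C: 4.1+3.9 = 8
The minimum is 5.6 via B → C.
So from B the first move is to C.

C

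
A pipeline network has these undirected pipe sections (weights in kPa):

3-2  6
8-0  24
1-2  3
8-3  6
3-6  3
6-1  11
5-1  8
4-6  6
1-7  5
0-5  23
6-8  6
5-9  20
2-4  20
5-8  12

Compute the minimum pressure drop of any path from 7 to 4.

Enumerating some paths:
7–1–2–3–6–4: 5+3+6+3+6 = 23
7–1–2–4: 5+3+20 = 28
7–1–2–3–8–6–4: 5+3+6+6+6+6 = 32
7–1–6–4: 5+11+6 = 22
The minimum is 22 kPa via 7–1–6–4.

22 kPa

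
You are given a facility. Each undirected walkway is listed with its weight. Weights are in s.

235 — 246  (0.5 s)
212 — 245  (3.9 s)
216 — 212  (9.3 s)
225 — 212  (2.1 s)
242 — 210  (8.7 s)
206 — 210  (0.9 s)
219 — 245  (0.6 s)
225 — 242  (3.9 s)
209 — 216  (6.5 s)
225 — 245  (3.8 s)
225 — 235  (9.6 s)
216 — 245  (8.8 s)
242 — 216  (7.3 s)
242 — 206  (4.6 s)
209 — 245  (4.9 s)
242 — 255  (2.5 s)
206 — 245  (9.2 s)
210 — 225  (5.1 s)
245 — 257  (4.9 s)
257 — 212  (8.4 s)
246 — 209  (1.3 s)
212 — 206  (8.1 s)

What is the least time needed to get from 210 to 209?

Shortest distances from 210:
210: 0
206: 0.9  (via 210)
225: 5.1  (via 210)
242: 5.5  (via 206)
212: 7.2  (via 225)
255: 8  (via 242)
245: 8.9  (via 225)
219: 9.5  (via 245)
216: 12.8  (via 242)
257: 13.8  (via 245)
209: 13.8  (via 245)
Shortest route: 210 → 225 → 245 → 209 = 13.8 s.

13.8 s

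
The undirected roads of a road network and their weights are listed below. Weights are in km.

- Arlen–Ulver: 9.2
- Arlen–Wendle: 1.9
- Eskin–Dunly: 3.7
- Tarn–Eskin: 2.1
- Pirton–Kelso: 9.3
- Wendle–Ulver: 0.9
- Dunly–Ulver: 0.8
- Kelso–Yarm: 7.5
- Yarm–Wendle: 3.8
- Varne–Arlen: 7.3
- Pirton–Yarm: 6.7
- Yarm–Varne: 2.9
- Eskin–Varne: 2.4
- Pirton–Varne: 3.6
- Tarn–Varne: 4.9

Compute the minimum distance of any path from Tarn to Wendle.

7.5 km

Running Dijkstra from Tarn:
Tarn: 0
Eskin: 2.1  (via Tarn)
Varne: 4.5  (via Eskin)
Dunly: 5.8  (via Eskin)
Ulver: 6.6  (via Dunly)
Yarm: 7.4  (via Varne)
Wendle: 7.5  (via Ulver)
Shortest route: Tarn–Eskin–Dunly–Ulver–Wendle = 7.5 km.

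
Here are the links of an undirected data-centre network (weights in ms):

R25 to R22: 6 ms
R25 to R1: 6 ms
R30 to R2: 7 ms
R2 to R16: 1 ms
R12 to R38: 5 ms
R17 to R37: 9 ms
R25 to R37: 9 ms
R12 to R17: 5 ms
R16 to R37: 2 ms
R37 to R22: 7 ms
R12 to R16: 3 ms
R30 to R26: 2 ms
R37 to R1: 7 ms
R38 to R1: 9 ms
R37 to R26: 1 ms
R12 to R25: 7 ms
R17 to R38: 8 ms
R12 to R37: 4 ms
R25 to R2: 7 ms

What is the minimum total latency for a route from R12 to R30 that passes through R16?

Shortest R12→R16: R12 → R16 = 3
Shortest R16→R30: R16 → R37 → R26 → R30 = 5
Total via R16: 3 + 5 = 8 ms.

8 ms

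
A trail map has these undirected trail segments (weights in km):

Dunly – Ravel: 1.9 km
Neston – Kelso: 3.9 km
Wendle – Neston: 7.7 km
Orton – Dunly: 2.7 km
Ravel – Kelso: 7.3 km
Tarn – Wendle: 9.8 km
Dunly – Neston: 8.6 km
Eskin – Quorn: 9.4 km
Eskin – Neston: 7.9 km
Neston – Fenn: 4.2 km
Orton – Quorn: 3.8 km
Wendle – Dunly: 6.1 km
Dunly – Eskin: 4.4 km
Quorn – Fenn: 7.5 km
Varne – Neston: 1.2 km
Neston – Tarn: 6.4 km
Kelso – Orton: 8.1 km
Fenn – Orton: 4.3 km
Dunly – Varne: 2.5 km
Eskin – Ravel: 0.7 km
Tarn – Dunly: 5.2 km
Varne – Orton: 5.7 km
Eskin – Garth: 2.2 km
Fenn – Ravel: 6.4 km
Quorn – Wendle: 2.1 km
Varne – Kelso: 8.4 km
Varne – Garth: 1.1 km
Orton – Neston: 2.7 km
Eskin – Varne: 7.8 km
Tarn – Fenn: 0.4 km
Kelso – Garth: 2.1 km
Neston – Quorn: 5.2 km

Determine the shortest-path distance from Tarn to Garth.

6.9 km

Running Dijkstra from Tarn:
Tarn: 0
Fenn: 0.4  (via Tarn)
Neston: 4.6  (via Fenn)
Orton: 4.7  (via Fenn)
Dunly: 5.2  (via Tarn)
Varne: 5.8  (via Neston)
Ravel: 6.8  (via Fenn)
Garth: 6.9  (via Varne)
Shortest route: Tarn → Fenn → Neston → Varne → Garth = 6.9 km.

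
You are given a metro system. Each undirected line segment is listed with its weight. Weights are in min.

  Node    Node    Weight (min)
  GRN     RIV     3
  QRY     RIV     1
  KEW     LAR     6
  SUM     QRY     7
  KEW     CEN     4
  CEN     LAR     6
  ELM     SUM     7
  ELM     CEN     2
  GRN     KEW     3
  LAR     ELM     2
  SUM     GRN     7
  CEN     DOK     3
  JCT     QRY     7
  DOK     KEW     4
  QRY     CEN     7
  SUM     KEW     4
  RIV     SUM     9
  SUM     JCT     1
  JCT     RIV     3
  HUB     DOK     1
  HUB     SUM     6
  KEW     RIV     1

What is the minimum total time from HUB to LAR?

Settle nodes by increasing distance from HUB:
HUB: 0
DOK: 1  (via HUB)
CEN: 4  (via DOK)
KEW: 5  (via DOK)
ELM: 6  (via CEN)
SUM: 6  (via HUB)
RIV: 6  (via KEW)
QRY: 7  (via RIV)
JCT: 7  (via SUM)
GRN: 8  (via KEW)
LAR: 8  (via ELM)
Shortest route: HUB–DOK–CEN–ELM–LAR = 8 min.

8 min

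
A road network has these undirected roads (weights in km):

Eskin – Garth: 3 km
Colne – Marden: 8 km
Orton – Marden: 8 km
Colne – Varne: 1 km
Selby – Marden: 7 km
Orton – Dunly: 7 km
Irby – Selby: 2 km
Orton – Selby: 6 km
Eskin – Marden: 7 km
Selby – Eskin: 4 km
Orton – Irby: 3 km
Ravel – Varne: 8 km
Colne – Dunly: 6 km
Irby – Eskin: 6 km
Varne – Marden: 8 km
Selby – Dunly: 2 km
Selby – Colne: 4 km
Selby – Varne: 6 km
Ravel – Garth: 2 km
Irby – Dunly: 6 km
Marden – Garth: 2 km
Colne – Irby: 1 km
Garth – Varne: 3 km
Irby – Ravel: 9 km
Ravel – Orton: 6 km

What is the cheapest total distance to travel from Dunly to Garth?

9 km

Shortest distances from Dunly:
Dunly: 0
Selby: 2  (via Dunly)
Irby: 4  (via Selby)
Colne: 5  (via Irby)
Eskin: 6  (via Selby)
Varne: 6  (via Colne)
Orton: 7  (via Dunly)
Garth: 9  (via Eskin)
Shortest route: Dunly → Selby → Eskin → Garth = 9 km.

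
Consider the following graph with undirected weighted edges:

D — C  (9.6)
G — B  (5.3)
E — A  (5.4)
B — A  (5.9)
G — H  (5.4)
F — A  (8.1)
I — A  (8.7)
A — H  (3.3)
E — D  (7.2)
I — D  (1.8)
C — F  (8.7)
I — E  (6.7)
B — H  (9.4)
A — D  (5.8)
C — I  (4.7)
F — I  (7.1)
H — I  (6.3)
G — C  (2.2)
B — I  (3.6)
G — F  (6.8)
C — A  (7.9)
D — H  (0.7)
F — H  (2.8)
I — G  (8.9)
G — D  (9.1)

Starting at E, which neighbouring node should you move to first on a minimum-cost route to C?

I

Candidate routes:
E → A → C: 5.4+7.9 = 13.3
E → I → C: 6.7+4.7 = 11.4
The minimum is 11.4 via E → I → C.
So from E the first move is to I.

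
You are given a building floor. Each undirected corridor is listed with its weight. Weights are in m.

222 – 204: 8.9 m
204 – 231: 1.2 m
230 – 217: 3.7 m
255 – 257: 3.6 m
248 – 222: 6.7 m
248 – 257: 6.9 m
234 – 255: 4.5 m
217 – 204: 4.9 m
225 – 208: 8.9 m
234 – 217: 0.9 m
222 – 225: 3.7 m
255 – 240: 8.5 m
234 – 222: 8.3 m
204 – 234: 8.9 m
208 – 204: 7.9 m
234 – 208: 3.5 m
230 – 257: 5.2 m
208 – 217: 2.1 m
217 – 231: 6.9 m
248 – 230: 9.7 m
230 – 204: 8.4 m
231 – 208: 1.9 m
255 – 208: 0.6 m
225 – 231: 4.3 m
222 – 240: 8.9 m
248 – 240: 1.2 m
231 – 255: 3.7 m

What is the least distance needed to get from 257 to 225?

10.4 m

Shortest distances from 257:
257: 0
255: 3.6  (via 257)
208: 4.2  (via 255)
230: 5.2  (via 257)
231: 6.1  (via 208)
217: 6.3  (via 208)
248: 6.9  (via 257)
234: 7.2  (via 217)
204: 7.3  (via 231)
240: 8.1  (via 248)
225: 10.4  (via 231)
Shortest route: 257–255–208–231–225 = 10.4 m.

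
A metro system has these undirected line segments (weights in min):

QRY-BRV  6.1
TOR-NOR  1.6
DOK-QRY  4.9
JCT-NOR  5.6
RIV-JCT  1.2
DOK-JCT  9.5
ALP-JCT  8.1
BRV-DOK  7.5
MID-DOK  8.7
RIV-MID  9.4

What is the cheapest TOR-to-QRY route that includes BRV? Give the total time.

Shortest TOR→BRV: TOR → NOR → JCT → DOK → BRV = 24.2
Shortest BRV→QRY: BRV → QRY = 6.1
Total via BRV: 24.2 + 6.1 = 30.3 min.

30.3 min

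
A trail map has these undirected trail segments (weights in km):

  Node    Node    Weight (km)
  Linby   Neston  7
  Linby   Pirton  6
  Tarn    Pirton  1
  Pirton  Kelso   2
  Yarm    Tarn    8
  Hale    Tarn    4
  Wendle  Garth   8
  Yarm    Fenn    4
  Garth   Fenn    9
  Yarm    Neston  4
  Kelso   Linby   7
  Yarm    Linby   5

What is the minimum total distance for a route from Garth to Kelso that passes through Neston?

Shortest Garth→Neston: Garth → Fenn → Yarm → Neston = 17
Best Neston to Kelso: Neston → Linby → Kelso costing 14
Total via Neston: 17 + 14 = 31 km.

31 km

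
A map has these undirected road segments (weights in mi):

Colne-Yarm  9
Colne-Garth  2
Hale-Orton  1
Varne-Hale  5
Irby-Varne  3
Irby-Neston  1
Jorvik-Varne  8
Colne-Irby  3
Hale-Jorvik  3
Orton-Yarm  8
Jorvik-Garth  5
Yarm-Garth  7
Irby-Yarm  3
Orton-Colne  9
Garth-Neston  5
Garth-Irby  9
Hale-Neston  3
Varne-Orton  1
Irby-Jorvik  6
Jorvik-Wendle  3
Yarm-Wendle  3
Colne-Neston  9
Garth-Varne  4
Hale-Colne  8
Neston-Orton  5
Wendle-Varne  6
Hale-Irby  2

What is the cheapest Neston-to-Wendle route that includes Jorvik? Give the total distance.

Best Neston to Jorvik: Neston → Hale → Jorvik costing 6
Best Jorvik to Wendle: Jorvik → Wendle costing 3
Total via Jorvik: 6 + 3 = 9 mi.

9 mi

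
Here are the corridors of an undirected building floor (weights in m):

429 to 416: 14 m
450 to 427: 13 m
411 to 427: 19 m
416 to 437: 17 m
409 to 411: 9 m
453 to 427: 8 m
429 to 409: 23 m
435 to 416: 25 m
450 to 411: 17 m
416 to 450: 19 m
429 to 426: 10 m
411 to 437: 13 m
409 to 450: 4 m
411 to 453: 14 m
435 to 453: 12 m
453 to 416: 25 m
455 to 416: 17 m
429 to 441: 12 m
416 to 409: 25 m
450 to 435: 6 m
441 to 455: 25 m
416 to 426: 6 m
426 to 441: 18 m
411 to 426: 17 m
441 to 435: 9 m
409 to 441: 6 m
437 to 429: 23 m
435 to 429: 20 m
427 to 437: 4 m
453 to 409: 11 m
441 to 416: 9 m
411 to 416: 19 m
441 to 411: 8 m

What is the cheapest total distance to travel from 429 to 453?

29 m

Shortest distances from 429:
429: 0
426: 10  (via 429)
441: 12  (via 429)
416: 14  (via 429)
409: 18  (via 441)
435: 20  (via 429)
411: 20  (via 441)
450: 22  (via 409)
437: 23  (via 429)
427: 27  (via 437)
453: 29  (via 409)
Shortest route: 429–441–409–453 = 29 m.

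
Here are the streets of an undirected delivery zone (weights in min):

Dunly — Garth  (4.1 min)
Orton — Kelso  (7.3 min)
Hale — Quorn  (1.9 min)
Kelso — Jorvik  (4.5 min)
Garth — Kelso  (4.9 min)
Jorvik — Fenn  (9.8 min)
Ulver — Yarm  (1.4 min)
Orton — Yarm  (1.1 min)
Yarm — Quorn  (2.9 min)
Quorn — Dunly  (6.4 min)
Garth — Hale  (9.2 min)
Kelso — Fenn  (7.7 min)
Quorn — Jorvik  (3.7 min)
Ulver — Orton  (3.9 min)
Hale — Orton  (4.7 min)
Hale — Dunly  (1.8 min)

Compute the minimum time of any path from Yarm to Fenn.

Enumerating some paths:
Yarm - Quorn - Jorvik - Kelso - Fenn: 2.9+3.7+4.5+7.7 = 18.8
Yarm - Ulver - Orton - Kelso - Fenn: 1.4+3.9+7.3+7.7 = 20.3
Yarm - Orton - Kelso - Fenn: 1.1+7.3+7.7 = 16.1
Yarm - Quorn - Jorvik - Fenn: 2.9+3.7+9.8 = 16.4
The minimum is 16.1 min via Yarm - Orton - Kelso - Fenn.

16.1 min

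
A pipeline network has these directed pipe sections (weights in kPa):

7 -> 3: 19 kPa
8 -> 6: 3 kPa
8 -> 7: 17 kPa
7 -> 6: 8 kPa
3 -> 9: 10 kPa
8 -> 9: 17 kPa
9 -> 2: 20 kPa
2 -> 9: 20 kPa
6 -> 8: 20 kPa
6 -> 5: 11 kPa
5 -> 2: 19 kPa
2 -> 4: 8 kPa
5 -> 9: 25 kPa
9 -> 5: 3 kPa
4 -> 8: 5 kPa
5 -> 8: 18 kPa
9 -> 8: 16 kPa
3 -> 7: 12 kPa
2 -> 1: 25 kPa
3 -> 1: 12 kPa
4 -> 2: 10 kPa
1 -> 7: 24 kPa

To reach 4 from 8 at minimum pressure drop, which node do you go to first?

6

Compare a few routes:
8 → 6 → 5 → 2 → 4: 3+11+19+8 = 41
8 → 9 → 2 → 4: 17+20+8 = 45
8 → 7 → 6 → 5 → 2 → 4: 17+8+11+19+8 = 63
8 → 9 → 5 → 2 → 4: 17+3+19+8 = 47
The minimum is 41 kPa via 8 → 6 → 5 → 2 → 4.
So from 8 the first move is to 6.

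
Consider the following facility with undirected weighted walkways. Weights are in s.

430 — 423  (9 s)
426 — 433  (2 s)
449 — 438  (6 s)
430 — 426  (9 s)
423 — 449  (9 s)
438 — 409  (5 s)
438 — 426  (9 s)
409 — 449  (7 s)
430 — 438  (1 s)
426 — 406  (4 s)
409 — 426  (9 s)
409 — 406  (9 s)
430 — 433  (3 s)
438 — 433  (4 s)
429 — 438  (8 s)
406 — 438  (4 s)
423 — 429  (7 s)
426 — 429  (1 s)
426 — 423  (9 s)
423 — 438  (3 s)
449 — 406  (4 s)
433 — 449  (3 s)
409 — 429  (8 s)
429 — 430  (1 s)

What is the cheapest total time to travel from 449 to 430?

Candidate routes:
449 - 438 - 430: 6+1 = 7
449 - 433 - 438 - 430: 3+4+1 = 8
449 - 433 - 430: 3+3 = 6
449 - 433 - 426 - 429 - 430: 3+2+1+1 = 7
The minimum is 6 s via 449 - 433 - 430.

6 s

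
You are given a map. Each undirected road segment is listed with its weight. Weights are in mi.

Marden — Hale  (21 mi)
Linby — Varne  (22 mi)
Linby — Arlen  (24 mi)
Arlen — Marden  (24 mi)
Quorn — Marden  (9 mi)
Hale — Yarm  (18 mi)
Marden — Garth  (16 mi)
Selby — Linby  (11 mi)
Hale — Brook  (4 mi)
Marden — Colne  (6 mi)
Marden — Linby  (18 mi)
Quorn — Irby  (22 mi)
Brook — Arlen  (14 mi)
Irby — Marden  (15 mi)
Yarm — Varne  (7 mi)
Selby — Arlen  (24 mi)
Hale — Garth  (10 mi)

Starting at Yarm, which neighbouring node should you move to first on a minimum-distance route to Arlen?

Enumerating some paths:
Yarm–Varne–Linby–Arlen: 7+22+24 = 53
Yarm–Hale–Brook–Arlen: 18+4+14 = 36
The minimum is 36 mi via Yarm–Hale–Brook–Arlen.
So from Yarm the first move is to Hale.

Hale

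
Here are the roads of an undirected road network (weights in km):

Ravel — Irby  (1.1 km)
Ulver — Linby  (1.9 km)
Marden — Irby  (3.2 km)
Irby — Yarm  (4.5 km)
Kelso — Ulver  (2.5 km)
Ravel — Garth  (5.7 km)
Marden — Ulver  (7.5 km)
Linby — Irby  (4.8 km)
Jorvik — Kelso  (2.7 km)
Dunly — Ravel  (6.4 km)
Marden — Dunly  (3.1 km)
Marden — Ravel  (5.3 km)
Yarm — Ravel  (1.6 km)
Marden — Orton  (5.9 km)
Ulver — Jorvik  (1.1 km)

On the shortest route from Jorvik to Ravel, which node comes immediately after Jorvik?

Candidate routes:
Jorvik–Kelso–Ulver–Linby–Irby–Ravel: 2.7+2.5+1.9+4.8+1.1 = 13
Jorvik–Ulver–Marden–Irby–Ravel: 1.1+7.5+3.2+1.1 = 12.9
Jorvik–Ulver–Linby–Irby–Ravel: 1.1+1.9+4.8+1.1 = 8.9
Cheapest is Jorvik–Ulver–Linby–Irby–Ravel at 8.9 km.
So from Jorvik the first move is to Ulver.

Ulver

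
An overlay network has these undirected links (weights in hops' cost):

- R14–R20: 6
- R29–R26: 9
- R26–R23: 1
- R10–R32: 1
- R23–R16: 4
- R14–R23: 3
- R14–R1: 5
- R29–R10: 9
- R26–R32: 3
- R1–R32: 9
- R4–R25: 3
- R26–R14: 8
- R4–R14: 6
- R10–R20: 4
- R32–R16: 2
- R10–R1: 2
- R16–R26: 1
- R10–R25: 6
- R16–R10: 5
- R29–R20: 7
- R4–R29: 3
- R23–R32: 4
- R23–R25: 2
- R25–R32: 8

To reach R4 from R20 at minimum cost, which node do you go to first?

R29

Candidate routes:
R20 → R29 → R4: 7+3 = 10
R20 → R14 → R4: 6+6 = 12
R20 → R10 → R25 → R4: 4+6+3 = 13
The minimum is 10 hops' cost via R20 → R29 → R4.
So from R20 the first move is to R29.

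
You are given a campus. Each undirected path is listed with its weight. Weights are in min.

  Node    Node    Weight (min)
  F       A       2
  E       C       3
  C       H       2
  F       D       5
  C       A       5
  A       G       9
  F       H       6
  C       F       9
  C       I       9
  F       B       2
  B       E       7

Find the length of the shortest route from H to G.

Compare a few routes:
H - F - A - G: 6+2+9 = 17
H - C - A - G: 2+5+9 = 16
H - C - F - A - G: 2+9+2+9 = 22
Cheapest is H - C - A - G at 16 min.

16 min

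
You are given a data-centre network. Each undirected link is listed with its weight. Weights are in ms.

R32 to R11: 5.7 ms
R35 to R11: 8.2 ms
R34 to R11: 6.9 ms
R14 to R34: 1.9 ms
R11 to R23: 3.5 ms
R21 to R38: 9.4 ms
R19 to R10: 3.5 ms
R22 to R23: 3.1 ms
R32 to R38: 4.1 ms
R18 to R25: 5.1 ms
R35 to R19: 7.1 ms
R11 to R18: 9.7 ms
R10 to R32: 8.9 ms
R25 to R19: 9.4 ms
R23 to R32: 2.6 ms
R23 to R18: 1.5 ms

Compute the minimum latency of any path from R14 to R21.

Running Dijkstra from R14:
R14: 0
R34: 1.9  (via R14)
R11: 8.8  (via R34)
R23: 12.3  (via R11)
R18: 13.8  (via R23)
R32: 14.5  (via R11)
R22: 15.4  (via R23)
R35: 17  (via R11)
R38: 18.6  (via R32)
R25: 18.9  (via R18)
R10: 23.4  (via R32)
R19: 24.1  (via R35)
R21: 28  (via R38)
Shortest route: R14 → R34 → R11 → R32 → R38 → R21 = 28 ms.

28 ms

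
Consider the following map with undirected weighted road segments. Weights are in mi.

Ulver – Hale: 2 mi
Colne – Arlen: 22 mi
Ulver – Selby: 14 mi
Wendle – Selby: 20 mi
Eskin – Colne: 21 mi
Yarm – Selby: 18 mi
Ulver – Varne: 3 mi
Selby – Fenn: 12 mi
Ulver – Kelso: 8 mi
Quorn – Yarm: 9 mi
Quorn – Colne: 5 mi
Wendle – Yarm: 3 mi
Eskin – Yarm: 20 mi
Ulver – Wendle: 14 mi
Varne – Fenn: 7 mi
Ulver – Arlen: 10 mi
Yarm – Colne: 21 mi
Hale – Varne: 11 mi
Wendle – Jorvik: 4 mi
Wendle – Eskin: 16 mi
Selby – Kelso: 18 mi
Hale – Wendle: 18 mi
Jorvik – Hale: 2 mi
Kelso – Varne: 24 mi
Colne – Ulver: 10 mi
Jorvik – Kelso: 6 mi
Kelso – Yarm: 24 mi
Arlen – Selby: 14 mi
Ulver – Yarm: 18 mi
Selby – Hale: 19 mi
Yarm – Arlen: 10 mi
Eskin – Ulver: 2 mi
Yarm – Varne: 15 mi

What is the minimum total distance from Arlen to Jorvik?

14 mi

Candidate routes:
Arlen - Ulver - Hale - Jorvik: 10+2+2 = 14
Arlen - Yarm - Wendle - Jorvik: 10+3+4 = 17
Cheapest is Arlen - Ulver - Hale - Jorvik at 14 mi.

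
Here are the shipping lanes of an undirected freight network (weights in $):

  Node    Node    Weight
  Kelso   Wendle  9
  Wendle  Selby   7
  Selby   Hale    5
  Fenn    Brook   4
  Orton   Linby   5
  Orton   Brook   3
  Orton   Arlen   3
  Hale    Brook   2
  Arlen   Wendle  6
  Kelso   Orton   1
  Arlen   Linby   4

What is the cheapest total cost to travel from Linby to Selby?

Settle nodes by increasing distance from Linby:
Linby: 0
Arlen: 4  (via Linby)
Orton: 5  (via Linby)
Kelso: 6  (via Orton)
Brook: 8  (via Orton)
Wendle: 10  (via Arlen)
Hale: 10  (via Brook)
Fenn: 12  (via Brook)
Selby: 15  (via Hale)
Shortest route: Linby → Orton → Brook → Hale → Selby = $15.

$15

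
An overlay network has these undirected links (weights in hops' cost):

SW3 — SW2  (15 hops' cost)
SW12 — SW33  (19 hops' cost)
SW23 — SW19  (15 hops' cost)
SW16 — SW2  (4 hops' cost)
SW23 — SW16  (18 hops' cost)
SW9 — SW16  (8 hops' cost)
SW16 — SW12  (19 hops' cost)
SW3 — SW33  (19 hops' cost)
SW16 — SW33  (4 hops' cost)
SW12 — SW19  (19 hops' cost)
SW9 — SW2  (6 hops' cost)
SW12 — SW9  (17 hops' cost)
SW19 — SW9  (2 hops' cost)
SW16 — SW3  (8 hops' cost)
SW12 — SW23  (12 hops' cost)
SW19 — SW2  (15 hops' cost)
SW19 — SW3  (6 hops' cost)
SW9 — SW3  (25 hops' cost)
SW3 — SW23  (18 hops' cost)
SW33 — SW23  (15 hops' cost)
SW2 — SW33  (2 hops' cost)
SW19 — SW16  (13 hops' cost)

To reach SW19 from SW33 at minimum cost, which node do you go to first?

SW2

Compare a few routes:
SW33 → SW2 → SW16 → SW9 → SW19: 2+4+8+2 = 16
SW33 → SW2 → SW9 → SW19: 2+6+2 = 10
SW33 → SW16 → SW9 → SW19: 4+8+2 = 14
Cheapest is SW33 → SW2 → SW9 → SW19 at 10 hops' cost.
So from SW33 the first move is to SW2.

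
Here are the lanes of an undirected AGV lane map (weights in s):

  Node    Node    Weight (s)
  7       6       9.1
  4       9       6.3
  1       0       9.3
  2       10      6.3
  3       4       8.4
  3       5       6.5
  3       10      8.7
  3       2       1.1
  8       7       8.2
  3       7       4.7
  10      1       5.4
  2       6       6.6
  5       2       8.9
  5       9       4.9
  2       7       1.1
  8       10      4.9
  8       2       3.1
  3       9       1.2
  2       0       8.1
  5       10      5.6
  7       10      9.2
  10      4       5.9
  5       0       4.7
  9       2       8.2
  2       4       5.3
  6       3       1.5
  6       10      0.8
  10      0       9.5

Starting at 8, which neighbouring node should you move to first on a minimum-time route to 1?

Compare a few routes:
8–10–1: 4.9+5.4 = 10.3
8–2–3–6–10–1: 3.1+1.1+1.5+0.8+5.4 = 11.9
8–2–10–1: 3.1+6.3+5.4 = 14.8
Cheapest is 8–10–1 at 10.3 s.
So from 8 the first move is to 10.

10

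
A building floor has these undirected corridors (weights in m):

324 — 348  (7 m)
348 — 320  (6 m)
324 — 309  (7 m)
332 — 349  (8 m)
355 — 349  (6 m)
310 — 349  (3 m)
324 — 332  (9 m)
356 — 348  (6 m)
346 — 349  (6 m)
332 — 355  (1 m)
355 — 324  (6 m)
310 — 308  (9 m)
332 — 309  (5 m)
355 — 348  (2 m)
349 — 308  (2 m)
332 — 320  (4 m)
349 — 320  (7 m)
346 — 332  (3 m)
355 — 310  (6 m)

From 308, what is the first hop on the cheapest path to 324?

349

Enumerating some paths:
308–349–355–348–324: 2+6+2+7 = 17
308–349–355–324: 2+6+6 = 14
Cheapest is 308–349–355–324 at 14 m.
So from 308 the first move is to 349.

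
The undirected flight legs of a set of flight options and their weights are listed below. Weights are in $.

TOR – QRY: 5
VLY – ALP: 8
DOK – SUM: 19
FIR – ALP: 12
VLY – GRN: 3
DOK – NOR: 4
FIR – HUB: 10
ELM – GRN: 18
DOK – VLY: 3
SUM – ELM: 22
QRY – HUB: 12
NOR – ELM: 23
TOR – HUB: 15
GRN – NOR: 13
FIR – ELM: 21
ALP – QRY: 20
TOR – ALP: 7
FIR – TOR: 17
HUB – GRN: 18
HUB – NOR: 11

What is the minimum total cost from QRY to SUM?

$42

Shortest distances from QRY:
QRY: 0
TOR: 5  (via QRY)
ALP: 12  (via TOR)
HUB: 12  (via QRY)
VLY: 20  (via ALP)
FIR: 22  (via TOR)
DOK: 23  (via VLY)
GRN: 23  (via VLY)
NOR: 23  (via HUB)
ELM: 41  (via GRN)
SUM: 42  (via DOK)
Shortest route: QRY → TOR → ALP → VLY → DOK → SUM = $42.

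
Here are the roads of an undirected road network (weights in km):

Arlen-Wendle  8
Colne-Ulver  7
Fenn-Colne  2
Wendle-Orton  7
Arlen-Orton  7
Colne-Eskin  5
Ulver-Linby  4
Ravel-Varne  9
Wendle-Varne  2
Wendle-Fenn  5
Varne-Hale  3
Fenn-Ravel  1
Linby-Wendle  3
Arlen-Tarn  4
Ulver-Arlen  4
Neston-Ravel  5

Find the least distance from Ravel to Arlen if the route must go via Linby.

17 km

Shortest Ravel→Linby: Ravel–Fenn–Wendle–Linby = 9
Shortest Linby→Arlen: Linby–Ulver–Arlen = 8
Total via Linby: 9 + 8 = 17 km.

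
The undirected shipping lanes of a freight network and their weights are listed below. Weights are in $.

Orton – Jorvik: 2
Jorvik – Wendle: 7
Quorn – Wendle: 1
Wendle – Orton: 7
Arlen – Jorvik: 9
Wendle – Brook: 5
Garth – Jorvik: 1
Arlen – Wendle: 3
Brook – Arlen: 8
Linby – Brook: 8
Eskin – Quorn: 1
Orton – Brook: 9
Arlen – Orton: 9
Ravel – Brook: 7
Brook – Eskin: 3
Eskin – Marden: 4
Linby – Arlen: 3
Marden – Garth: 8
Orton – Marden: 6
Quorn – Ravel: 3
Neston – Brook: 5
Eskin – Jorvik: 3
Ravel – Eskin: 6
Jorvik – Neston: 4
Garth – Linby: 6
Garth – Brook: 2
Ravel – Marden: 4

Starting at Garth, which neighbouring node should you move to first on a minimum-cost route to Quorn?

Compare a few routes:
Garth → Brook → Eskin → Quorn: 2+3+1 = 6
Garth → Jorvik → Eskin → Quorn: 1+3+1 = 5
Cheapest is Garth → Jorvik → Eskin → Quorn at $5.
So from Garth the first move is to Jorvik.

Jorvik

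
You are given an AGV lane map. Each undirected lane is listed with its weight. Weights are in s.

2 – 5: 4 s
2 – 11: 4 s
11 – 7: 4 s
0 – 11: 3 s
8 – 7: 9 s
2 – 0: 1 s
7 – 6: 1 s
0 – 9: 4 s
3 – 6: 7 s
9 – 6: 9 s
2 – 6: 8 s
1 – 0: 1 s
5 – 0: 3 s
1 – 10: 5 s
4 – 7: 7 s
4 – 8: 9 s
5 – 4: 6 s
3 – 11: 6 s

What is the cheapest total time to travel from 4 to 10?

Shortest distances from 4:
4: 0
5: 6  (via 4)
7: 7  (via 4)
6: 8  (via 7)
0: 9  (via 5)
8: 9  (via 4)
1: 10  (via 0)
2: 10  (via 5)
11: 11  (via 7)
9: 13  (via 0)
3: 15  (via 6)
10: 15  (via 1)
Shortest route: 4 → 5 → 0 → 1 → 10 = 15 s.

15 s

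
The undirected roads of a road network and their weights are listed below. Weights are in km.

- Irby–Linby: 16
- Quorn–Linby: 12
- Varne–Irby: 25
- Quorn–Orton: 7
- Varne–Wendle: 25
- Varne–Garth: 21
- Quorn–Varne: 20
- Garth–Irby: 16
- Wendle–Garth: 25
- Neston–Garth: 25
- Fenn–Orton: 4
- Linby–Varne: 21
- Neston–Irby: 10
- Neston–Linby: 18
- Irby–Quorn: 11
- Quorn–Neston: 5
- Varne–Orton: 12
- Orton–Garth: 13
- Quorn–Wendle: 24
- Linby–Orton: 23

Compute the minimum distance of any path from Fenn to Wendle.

35 km

Shortest distances from Fenn:
Fenn: 0
Orton: 4  (via Fenn)
Quorn: 11  (via Orton)
Neston: 16  (via Quorn)
Varne: 16  (via Orton)
Garth: 17  (via Orton)
Irby: 22  (via Quorn)
Linby: 23  (via Quorn)
Wendle: 35  (via Quorn)
Shortest route: Fenn–Orton–Quorn–Wendle = 35 km.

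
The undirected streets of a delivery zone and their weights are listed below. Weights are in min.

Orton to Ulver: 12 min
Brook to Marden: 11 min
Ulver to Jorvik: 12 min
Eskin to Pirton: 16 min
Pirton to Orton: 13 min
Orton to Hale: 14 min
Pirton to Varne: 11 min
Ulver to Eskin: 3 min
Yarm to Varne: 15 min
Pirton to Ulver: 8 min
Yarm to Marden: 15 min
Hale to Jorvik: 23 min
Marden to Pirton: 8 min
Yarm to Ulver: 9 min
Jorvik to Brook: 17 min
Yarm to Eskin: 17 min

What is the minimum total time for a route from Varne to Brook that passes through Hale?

Shortest Varne→Hale: Varne → Pirton → Orton → Hale = 38
Best Hale to Brook: Hale → Jorvik → Brook costing 40
Total via Hale: 38 + 40 = 78 min.

78 min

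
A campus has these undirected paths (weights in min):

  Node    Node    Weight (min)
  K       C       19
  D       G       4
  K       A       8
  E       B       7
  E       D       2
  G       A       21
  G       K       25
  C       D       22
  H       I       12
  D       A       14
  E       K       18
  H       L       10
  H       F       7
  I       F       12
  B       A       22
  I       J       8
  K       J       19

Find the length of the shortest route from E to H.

57 min

Candidate routes:
E–D–A–K–J–I–H: 2+14+8+19+8+12 = 63
E–K–J–I–H: 18+19+8+12 = 57
Cheapest is E–K–J–I–H at 57 min.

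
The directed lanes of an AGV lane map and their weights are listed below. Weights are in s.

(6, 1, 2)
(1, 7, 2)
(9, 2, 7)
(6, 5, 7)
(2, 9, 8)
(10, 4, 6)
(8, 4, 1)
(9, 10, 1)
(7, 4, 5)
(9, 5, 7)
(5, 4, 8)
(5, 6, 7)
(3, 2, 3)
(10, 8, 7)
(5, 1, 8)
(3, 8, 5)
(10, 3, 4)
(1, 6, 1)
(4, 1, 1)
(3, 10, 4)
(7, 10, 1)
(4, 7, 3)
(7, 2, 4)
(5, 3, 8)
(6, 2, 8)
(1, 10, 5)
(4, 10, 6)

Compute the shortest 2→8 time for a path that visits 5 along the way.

Best 2 to 5: 2 → 9 → 5 costing 15
Shortest 5→8: 5 → 3 → 8 = 13
Total via 5: 15 + 13 = 28 s.

28 s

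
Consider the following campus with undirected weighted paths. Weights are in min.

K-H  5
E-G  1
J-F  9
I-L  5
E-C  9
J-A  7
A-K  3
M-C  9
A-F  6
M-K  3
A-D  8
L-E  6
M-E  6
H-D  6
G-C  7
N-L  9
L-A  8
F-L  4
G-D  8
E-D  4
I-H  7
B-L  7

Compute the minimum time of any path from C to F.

Settle nodes by increasing distance from C:
C: 0
G: 7  (via C)
E: 8  (via G)
M: 9  (via C)
D: 12  (via E)
K: 12  (via M)
L: 14  (via E)
A: 15  (via K)
H: 17  (via K)
F: 18  (via L)
Shortest route: C → G → E → L → F = 18 min.

18 min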